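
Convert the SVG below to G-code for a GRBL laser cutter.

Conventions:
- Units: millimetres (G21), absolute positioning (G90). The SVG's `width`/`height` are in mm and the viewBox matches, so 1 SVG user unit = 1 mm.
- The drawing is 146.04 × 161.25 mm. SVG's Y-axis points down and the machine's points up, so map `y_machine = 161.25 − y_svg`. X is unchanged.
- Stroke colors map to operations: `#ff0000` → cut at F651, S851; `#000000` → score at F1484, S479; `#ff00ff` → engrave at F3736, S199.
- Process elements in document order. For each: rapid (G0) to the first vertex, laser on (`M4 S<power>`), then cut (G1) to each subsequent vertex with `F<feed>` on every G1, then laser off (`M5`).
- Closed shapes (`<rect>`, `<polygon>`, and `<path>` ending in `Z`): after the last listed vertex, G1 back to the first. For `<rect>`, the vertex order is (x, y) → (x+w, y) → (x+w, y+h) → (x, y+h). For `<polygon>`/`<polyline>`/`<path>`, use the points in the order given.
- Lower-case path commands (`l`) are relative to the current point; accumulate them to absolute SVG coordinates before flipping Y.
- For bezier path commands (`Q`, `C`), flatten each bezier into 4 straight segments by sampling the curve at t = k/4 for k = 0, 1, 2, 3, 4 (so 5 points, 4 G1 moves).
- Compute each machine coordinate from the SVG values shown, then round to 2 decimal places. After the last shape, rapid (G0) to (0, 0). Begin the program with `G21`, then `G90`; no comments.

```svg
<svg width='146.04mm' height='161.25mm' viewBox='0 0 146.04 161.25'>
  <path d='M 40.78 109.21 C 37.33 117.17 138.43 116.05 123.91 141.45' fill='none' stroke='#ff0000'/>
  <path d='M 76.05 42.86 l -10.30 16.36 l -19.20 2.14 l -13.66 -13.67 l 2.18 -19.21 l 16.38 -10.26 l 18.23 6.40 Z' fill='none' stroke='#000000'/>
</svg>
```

Since the viewBox matches the mm dimensions, user units are millimetres directly. The only transform is the Y-flip y_m = 161.25 − y_svg.

Shape 1 is a cubic bezier drawn with `<path>`. Its stroke #ff0000 means cut at S851, F651. After flipping Y the toolpath is (40.78,52.04) → (54.36,47.22) → (86.50,42.46) → (116.56,34.43) → (123.91,19.80).

Shape 2 is a regular polygon drawn with `<path>`. Its stroke #000000 means score at S479, F1484. After flipping Y the toolpath is (76.05,118.39) → (65.75,102.03) → (46.55,99.89) → (32.89,113.56) → (35.07,132.77) → (51.45,143.03) → (69.68,136.63) → (76.05,118.39), returning to the start.

G21
G90
G0 X40.78 Y52.04
M4 S851
G1 X54.36 Y47.22 F651
G1 X86.50 Y42.46 F651
G1 X116.56 Y34.43 F651
G1 X123.91 Y19.80 F651
M5
G0 X76.05 Y118.39
M4 S479
G1 X65.75 Y102.03 F1484
G1 X46.55 Y99.89 F1484
G1 X32.89 Y113.56 F1484
G1 X35.07 Y132.77 F1484
G1 X51.45 Y143.03 F1484
G1 X69.68 Y136.63 F1484
G1 X76.05 Y118.39 F1484
M5
G0 X0.00 Y0.00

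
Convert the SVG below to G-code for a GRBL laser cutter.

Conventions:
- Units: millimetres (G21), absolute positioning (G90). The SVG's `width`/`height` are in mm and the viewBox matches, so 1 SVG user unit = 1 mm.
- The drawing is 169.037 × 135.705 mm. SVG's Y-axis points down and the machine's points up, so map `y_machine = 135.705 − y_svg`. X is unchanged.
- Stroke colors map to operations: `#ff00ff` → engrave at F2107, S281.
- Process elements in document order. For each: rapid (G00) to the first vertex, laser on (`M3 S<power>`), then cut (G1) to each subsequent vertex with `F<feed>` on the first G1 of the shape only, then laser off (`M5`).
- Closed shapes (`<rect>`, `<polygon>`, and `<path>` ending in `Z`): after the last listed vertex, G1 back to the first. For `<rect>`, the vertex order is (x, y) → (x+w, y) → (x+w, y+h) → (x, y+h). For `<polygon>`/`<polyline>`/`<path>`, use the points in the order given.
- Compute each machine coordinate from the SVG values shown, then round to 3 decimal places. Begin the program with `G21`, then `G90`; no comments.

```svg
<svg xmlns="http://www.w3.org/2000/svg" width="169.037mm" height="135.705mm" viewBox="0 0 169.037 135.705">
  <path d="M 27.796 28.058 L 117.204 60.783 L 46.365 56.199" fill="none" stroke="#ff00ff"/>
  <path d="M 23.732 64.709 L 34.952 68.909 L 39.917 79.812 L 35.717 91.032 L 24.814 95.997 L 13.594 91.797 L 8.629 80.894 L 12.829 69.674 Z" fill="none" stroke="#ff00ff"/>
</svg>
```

1 u = 1 mm; y_m = 135.705 − y.

[1] `<path>` open polyline, #ff00ff→engrave S281 F2107: (27.796,107.647) → (117.204,74.922) → (46.365,79.506)

[2] `<path>` regular polygon, #ff00ff→engrave S281 F2107: (23.732,70.996) → (34.952,66.796) → (39.917,55.893) → (35.717,44.673) → (24.814,39.708) → (13.594,43.908) → (8.629,54.811) → (12.829,66.031) → (23.732,70.996) (closed)

G21
G90
G00 X27.796 Y107.647
M3 S281
G1 X117.204 Y74.922 F2107
G1 X46.365 Y79.506
M5
G00 X23.732 Y70.996
M3 S281
G1 X34.952 Y66.796 F2107
G1 X39.917 Y55.893
G1 X35.717 Y44.673
G1 X24.814 Y39.708
G1 X13.594 Y43.908
G1 X8.629 Y54.811
G1 X12.829 Y66.031
G1 X23.732 Y70.996
M5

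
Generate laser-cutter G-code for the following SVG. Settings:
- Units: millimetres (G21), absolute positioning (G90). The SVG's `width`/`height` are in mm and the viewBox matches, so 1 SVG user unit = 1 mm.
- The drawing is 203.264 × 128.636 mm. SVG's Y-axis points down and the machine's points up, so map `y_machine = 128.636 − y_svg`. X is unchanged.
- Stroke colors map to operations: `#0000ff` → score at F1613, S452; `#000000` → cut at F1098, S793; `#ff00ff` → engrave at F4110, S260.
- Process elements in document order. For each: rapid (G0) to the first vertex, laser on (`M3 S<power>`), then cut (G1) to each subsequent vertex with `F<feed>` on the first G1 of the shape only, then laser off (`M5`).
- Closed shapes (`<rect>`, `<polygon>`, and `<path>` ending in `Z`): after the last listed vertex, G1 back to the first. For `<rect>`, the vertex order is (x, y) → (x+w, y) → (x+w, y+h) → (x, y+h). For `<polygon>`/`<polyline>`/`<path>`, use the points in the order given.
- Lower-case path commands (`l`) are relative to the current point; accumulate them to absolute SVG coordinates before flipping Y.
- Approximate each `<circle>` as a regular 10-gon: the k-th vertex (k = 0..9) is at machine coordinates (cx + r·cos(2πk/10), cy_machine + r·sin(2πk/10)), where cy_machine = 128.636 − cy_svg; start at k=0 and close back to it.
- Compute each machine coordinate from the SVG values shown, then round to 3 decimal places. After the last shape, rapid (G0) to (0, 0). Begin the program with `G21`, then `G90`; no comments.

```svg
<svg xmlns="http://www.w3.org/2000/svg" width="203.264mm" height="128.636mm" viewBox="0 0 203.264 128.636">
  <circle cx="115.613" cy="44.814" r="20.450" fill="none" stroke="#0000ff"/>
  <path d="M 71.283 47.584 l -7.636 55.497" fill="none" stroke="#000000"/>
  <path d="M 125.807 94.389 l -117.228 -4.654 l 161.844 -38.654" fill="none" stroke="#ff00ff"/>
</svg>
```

Since the viewBox matches the mm dimensions, user units are millimetres directly. The only transform is the Y-flip y_m = 128.636 − y_svg.

Shape 1 is a circle drawn with `<circle>`. Its stroke #0000ff means score at S452, F1613. After flipping Y the toolpath is (136.063,83.822) → (132.157,95.842) → (121.932,103.271) → (109.294,103.271) → (99.069,95.842) → (95.163,83.822) → (99.069,71.802) → (109.294,64.373) → (121.932,64.373) → (132.157,71.802) → (136.063,83.822), returning to the start.

Shape 2 is a line segment drawn with `<path>`. Its stroke #000000 means cut at S793, F1098. After flipping Y the toolpath is (71.283,81.052) → (63.647,25.555).

Shape 3 is a open polyline drawn with `<path>`. Its stroke #ff00ff means engrave at S260, F4110. After flipping Y the toolpath is (125.807,34.247) → (8.579,38.901) → (170.423,77.555).

G21
G90
G0 X136.063 Y83.822
M3 S452
G1 X132.157 Y95.842 F1613
G1 X121.932 Y103.271
G1 X109.294 Y103.271
G1 X99.069 Y95.842
G1 X95.163 Y83.822
G1 X99.069 Y71.802
G1 X109.294 Y64.373
G1 X121.932 Y64.373
G1 X132.157 Y71.802
G1 X136.063 Y83.822
M5
G0 X71.283 Y81.052
M3 S793
G1 X63.647 Y25.555 F1098
M5
G0 X125.807 Y34.247
M3 S260
G1 X8.579 Y38.901 F4110
G1 X170.423 Y77.555
M5
G0 X0.000 Y0.000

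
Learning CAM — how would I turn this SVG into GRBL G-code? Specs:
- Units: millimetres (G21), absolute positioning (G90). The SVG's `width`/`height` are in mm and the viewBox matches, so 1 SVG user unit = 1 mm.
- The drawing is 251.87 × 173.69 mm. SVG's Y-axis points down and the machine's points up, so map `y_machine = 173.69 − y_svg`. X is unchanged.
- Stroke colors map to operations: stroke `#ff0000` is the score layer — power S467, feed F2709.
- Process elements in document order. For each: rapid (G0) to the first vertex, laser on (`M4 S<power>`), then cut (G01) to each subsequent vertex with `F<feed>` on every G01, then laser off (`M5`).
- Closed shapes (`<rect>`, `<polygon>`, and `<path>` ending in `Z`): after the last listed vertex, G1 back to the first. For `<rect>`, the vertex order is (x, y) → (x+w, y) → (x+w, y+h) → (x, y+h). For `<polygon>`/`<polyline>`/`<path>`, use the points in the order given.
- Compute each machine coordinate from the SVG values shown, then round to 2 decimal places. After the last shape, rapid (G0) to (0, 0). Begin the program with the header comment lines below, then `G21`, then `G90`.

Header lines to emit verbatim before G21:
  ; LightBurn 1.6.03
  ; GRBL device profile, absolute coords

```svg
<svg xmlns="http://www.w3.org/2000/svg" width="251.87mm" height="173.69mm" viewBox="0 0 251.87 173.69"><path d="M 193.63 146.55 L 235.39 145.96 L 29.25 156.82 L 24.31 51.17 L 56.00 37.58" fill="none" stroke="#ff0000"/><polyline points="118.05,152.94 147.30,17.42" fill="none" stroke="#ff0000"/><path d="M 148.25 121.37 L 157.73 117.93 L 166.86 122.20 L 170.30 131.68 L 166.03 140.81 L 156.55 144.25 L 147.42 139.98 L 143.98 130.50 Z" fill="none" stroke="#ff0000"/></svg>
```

viewBox `0 0 251.87 173.69` with mm width/height → 1 unit = 1 mm. Flip: y_m = 173.69 − y_svg.

**Shape 1** — `<path>` open polyline, stroke `#ff0000` → score (S467, F2709). Machine vertices: (193.63,27.14) → (235.39,27.73) → (29.25,16.87) → (24.31,122.52) → (56.00,136.11). Open path.

**Shape 2** — `<polyline>` line segment, stroke `#ff0000` → score (S467, F2709). Machine vertices: (118.05,20.75) → (147.30,156.27). Open path.

**Shape 3** — `<path>` regular polygon, stroke `#ff0000` → score (S467, F2709). Machine vertices: (148.25,52.32) → (157.73,55.76) → (166.86,51.49) → (170.30,42.01) → (166.03,32.88) → (156.55,29.44) → (147.42,33.71) → (143.98,43.19) → (148.25,52.32). Closed: final G1 returns to the first vertex.

; LightBurn 1.6.03
; GRBL device profile, absolute coords
G21
G90
G0 X193.63 Y27.14
M4 S467
G01 X235.39 Y27.73 F2709
G01 X29.25 Y16.87 F2709
G01 X24.31 Y122.52 F2709
G01 X56.00 Y136.11 F2709
M5
G0 X118.05 Y20.75
M4 S467
G01 X147.30 Y156.27 F2709
M5
G0 X148.25 Y52.32
M4 S467
G01 X157.73 Y55.76 F2709
G01 X166.86 Y51.49 F2709
G01 X170.30 Y42.01 F2709
G01 X166.03 Y32.88 F2709
G01 X156.55 Y29.44 F2709
G01 X147.42 Y33.71 F2709
G01 X143.98 Y43.19 F2709
G01 X148.25 Y52.32 F2709
M5
G0 X0.00 Y0.00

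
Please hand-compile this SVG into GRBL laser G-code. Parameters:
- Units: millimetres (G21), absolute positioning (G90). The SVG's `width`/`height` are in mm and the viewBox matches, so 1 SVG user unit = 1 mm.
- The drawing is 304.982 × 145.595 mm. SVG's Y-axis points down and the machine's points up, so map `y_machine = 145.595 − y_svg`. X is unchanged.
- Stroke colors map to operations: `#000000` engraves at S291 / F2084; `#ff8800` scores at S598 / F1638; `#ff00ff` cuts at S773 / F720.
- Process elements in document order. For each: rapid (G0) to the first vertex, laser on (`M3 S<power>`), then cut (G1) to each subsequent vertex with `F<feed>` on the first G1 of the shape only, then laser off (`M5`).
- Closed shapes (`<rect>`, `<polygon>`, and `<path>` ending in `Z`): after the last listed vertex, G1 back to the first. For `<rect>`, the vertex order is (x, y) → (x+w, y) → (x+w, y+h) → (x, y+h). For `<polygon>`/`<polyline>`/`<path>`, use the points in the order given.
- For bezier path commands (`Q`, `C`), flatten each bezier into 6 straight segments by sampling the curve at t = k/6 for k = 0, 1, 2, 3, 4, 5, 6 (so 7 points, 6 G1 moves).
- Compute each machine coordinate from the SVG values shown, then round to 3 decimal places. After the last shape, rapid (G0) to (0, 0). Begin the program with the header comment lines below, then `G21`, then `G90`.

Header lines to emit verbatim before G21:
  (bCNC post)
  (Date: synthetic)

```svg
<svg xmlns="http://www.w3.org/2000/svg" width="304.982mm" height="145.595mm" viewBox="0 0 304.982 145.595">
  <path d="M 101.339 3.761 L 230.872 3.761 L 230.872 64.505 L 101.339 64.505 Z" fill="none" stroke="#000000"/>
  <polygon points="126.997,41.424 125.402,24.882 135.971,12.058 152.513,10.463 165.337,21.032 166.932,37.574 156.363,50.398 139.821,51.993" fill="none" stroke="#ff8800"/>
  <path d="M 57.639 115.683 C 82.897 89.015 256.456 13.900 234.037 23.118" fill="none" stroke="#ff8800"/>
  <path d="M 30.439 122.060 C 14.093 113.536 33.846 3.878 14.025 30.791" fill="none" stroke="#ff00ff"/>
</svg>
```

(bCNC post)
(Date: synthetic)
G21
G90
G0 X101.339 Y141.834
M3 S291
G1 X230.872 Y141.834 F2084
G1 X230.872 Y81.090
G1 X101.339 Y81.090
G1 X101.339 Y141.834
M5
G0 X126.997 Y104.171
M3 S598
G1 X125.402 Y120.713 F1638
G1 X135.971 Y133.537
G1 X152.513 Y135.132
G1 X165.337 Y124.563
G1 X166.932 Y108.021
G1 X156.363 Y95.197
G1 X139.821 Y93.602
G1 X126.997 Y104.171
M5
G0 X57.639 Y29.912
M3 S598
G1 X81.033 Y46.669 F1638
G1 X119.580 Y67.811
G1 X163.717 Y89.652
G1 X203.881 Y108.502
G1 X230.509 Y120.673
G1 X234.037 Y122.477
M5
G0 X30.439 Y23.535
M3 S773
G1 X24.924 Y35.124 F720
G1 X23.323 Y56.966
G1 X23.535 Y82.458
G1 X23.457 Y104.997
G1 X20.988 Y117.980
G1 X14.025 Y114.804
M5
G0 X0.000 Y0.000

1 u = 1 mm; y_m = 145.595 − y.

[1] `<path>` rectangle, #000000→engrave S291 F2084: (101.339,141.834) → (230.872,141.834) → (230.872,81.090) → (101.339,81.090) → (101.339,141.834) (closed)

[2] `<polygon>` regular polygon, #ff8800→score S598 F1638: (126.997,104.171) → (125.402,120.713) → (135.971,133.537) → (152.513,135.132) → (165.337,124.563) → (166.932,108.021) → (156.363,95.197) → (139.821,93.602) → (126.997,104.171) (closed)

[3] `<path>` cubic bezier, #ff8800→score S598 F1638: (57.639,29.912) → (81.033,46.669) → (119.580,67.811) → (163.717,89.652) → (203.881,108.502) → (230.509,120.673) → (234.037,122.477)

[4] `<path>` cubic bezier, #ff00ff→cut S773 F720: (30.439,23.535) → (24.924,35.124) → (23.323,56.966) → (23.535,82.458) → (23.457,104.997) → (20.988,117.980) → (14.025,114.804)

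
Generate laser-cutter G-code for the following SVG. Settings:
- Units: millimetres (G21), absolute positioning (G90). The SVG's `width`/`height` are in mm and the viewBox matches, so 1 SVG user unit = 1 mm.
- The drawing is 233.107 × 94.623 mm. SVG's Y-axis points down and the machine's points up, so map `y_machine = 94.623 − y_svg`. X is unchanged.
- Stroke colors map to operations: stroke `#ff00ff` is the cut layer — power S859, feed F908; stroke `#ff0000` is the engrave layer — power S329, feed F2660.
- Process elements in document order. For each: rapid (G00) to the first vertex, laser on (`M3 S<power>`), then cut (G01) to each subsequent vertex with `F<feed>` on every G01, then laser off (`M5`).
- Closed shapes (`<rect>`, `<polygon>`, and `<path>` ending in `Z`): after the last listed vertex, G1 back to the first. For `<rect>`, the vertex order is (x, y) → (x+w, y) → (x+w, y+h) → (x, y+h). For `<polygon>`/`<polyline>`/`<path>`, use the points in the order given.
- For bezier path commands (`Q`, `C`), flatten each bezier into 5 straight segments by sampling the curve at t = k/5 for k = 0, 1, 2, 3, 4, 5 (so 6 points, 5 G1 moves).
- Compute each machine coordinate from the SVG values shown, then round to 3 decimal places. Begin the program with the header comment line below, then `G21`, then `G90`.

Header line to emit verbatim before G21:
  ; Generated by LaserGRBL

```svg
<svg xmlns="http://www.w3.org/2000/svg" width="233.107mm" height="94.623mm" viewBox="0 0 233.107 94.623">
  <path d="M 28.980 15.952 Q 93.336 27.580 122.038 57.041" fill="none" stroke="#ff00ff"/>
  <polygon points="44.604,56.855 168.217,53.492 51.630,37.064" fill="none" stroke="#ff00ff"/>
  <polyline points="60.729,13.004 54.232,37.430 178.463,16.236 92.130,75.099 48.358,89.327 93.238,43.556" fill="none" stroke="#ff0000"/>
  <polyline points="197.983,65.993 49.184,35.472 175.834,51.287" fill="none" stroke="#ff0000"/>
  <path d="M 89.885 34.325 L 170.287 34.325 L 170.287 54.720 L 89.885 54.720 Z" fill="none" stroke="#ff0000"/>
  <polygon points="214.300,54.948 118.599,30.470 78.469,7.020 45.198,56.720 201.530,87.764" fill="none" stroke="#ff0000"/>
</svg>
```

; Generated by LaserGRBL
G21
G90
G00 X28.980 Y78.671
M3 S859
G01 X53.296 Y73.306 F908
G01 X74.760 Y66.515 F908
G01 X93.372 Y58.298 F908
G01 X109.131 Y48.653 F908
G01 X122.038 Y37.582 F908
M5
G00 X44.604 Y37.768
M3 S859
G01 X168.217 Y41.131 F908
G01 X51.630 Y57.559 F908
G01 X44.604 Y37.768 F908
M5
G00 X60.729 Y81.619
M3 S329
G01 X54.232 Y57.193 F2660
G01 X178.463 Y78.387 F2660
G01 X92.130 Y19.524 F2660
G01 X48.358 Y5.296 F2660
G01 X93.238 Y51.067 F2660
M5
G00 X197.983 Y28.630
M3 S329
G01 X49.184 Y59.151 F2660
G01 X175.834 Y43.336 F2660
M5
G00 X89.885 Y60.298
M3 S329
G01 X170.287 Y60.298 F2660
G01 X170.287 Y39.903 F2660
G01 X89.885 Y39.903 F2660
G01 X89.885 Y60.298 F2660
M5
G00 X214.300 Y39.675
M3 S329
G01 X118.599 Y64.153 F2660
G01 X78.469 Y87.603 F2660
G01 X45.198 Y37.903 F2660
G01 X201.530 Y6.859 F2660
G01 X214.300 Y39.675 F2660
M5

viewBox `0 0 233.107 94.623` with mm width/height → 1 unit = 1 mm. Flip: y_m = 94.623 − y_svg.

**Shape 1** — `<path>` quadratic bezier, stroke `#ff00ff` → cut (S859, F908). Control points (SVG): P0=(28.980,15.952), P1=(93.336,27.580), P2=(122.038,57.041); sampled at t=k/5. Machine vertices: (28.980,78.671) → (53.296,73.306) → (74.760,66.515) → (93.372,58.298) → (109.131,48.653) → (122.038,37.582). Open path.

**Shape 2** — `<polygon>` closed polygon, stroke `#ff00ff` → cut (S859, F908). Machine vertices: (44.604,37.768) → (168.217,41.131) → (51.630,57.559) → (44.604,37.768). Closed: final G1 returns to the first vertex.

**Shape 3** — `<polyline>` open polyline, stroke `#ff0000` → engrave (S329, F2660). Machine vertices: (60.729,81.619) → (54.232,57.193) → (178.463,78.387) → (92.130,19.524) → (48.358,5.296) → (93.238,51.067). Open path.

**Shape 4** — `<polyline>` open polyline, stroke `#ff0000` → engrave (S329, F2660). Machine vertices: (197.983,28.630) → (49.184,59.151) → (175.834,43.336). Open path.

**Shape 5** — `<path>` rectangle, stroke `#ff0000` → engrave (S329, F2660). Machine vertices: (89.885,60.298) → (170.287,60.298) → (170.287,39.903) → (89.885,39.903) → (89.885,60.298). Closed: final G1 returns to the first vertex.

**Shape 6** — `<polygon>` closed polygon, stroke `#ff0000` → engrave (S329, F2660). Machine vertices: (214.300,39.675) → (118.599,64.153) → (78.469,87.603) → (45.198,37.903) → (201.530,6.859) → (214.300,39.675). Closed: final G1 returns to the first vertex.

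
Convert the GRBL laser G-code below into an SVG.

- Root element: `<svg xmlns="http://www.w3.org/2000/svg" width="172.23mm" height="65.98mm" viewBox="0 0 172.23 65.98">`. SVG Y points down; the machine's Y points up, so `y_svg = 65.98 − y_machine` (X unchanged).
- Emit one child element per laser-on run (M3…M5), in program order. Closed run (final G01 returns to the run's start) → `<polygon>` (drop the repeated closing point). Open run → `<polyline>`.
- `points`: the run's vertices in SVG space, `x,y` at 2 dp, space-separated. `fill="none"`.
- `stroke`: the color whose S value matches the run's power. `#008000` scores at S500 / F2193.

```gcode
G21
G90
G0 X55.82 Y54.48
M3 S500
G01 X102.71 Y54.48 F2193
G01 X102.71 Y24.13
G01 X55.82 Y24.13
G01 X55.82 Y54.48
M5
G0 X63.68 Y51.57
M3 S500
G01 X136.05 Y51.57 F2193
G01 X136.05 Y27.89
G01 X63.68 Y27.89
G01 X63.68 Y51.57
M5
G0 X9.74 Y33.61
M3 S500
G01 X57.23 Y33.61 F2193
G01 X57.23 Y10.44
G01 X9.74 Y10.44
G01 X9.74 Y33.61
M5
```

Each laser-on run becomes one SVG element. Flip Y back into SVG space with y_svg = 65.98 − y_machine. Every run uses S500, so all elements get stroke `#008000` (score).

Run 1: The run returns to its start, so emit a `<polygon>` with points (Y-flipped): 55.82,11.50 102.71,11.50 102.71,41.85 55.82,41.85.

Run 2: The run returns to its start, so emit a `<polygon>` with points (Y-flipped): 63.68,14.41 136.05,14.41 136.05,38.09 63.68,38.09.

Run 3: The run returns to its start, so emit a `<polygon>` with points (Y-flipped): 9.74,32.37 57.23,32.37 57.23,55.54 9.74,55.54.

<svg xmlns="http://www.w3.org/2000/svg" width="172.23mm" height="65.98mm" viewBox="0 0 172.23 65.98">
  <polygon points="55.82,11.50 102.71,11.50 102.71,41.85 55.82,41.85" fill="none" stroke="#008000"/>
  <polygon points="63.68,14.41 136.05,14.41 136.05,38.09 63.68,38.09" fill="none" stroke="#008000"/>
  <polygon points="9.74,32.37 57.23,32.37 57.23,55.54 9.74,55.54" fill="none" stroke="#008000"/>
</svg>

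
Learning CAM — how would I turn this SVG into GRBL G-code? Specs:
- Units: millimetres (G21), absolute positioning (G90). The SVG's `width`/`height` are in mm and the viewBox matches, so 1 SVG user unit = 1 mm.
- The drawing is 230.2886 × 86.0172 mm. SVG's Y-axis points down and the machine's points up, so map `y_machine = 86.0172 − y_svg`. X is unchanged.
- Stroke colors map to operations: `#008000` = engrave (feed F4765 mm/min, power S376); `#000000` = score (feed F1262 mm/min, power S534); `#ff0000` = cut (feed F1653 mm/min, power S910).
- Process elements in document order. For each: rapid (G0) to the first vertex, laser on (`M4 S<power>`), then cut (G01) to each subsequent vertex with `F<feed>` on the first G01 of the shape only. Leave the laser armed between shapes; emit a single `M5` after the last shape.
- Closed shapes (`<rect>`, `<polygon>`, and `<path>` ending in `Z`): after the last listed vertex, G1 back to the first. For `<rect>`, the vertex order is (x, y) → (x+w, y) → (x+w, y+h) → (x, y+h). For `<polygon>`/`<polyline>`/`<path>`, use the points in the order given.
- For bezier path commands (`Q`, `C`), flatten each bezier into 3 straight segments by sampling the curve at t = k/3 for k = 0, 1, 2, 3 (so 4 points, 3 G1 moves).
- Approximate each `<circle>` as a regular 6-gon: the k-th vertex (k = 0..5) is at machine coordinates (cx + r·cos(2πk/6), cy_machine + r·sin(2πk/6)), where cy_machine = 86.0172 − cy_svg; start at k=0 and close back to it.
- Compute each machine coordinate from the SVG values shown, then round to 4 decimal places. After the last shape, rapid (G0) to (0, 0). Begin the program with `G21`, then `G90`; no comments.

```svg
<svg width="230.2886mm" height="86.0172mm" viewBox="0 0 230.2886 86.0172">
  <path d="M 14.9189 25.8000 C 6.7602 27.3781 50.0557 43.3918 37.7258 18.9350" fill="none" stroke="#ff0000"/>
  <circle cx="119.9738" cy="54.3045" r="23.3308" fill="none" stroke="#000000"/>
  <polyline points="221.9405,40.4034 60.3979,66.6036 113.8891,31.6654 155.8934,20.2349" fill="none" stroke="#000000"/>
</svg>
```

G21
G90
G0 X14.9189 Y60.2172
M4 S910
G01 X19.9457 Y55.8608 F1653
G01 X35.4798 Y54.0820
G01 X37.7258 Y67.0822
G0 X143.3046 Y31.7127
M4 S534
G01 X131.6392 Y51.9178 F1262
G01 X108.3084 Y51.9178
G01 X96.6430 Y31.7127
G01 X108.3084 Y11.5076
G01 X131.6392 Y11.5076
G01 X143.3046 Y31.7127
G0 X221.9405 Y45.6138
M4 S534
G01 X60.3979 Y19.4136 F1262
G01 X113.8891 Y54.3518
G01 X155.8934 Y65.7823
M5
G0 X0.0000 Y0.0000

Since the viewBox matches the mm dimensions, user units are millimetres directly. The only transform is the Y-flip y_m = 86.0172 − y_svg.

Shape 1 is a cubic bezier drawn with `<path>`. Its stroke #ff0000 means cut at S910, F1653. After flipping Y the toolpath is (14.9189,60.2172) → (19.9457,55.8608) → (35.4798,54.0820) → (37.7258,67.0822).

Shape 2 is a circle drawn with `<circle>`. Its stroke #000000 means score at S534, F1262. After flipping Y the toolpath is (143.3046,31.7127) → (131.6392,51.9178) → (108.3084,51.9178) → (96.6430,31.7127) → (108.3084,11.5076) → (131.6392,11.5076) → (143.3046,31.7127), returning to the start.

Shape 3 is a open polyline drawn with `<polyline>`. Its stroke #000000 means score at S534, F1262. After flipping Y the toolpath is (221.9405,45.6138) → (60.3979,19.4136) → (113.8891,54.3518) → (155.8934,65.7823).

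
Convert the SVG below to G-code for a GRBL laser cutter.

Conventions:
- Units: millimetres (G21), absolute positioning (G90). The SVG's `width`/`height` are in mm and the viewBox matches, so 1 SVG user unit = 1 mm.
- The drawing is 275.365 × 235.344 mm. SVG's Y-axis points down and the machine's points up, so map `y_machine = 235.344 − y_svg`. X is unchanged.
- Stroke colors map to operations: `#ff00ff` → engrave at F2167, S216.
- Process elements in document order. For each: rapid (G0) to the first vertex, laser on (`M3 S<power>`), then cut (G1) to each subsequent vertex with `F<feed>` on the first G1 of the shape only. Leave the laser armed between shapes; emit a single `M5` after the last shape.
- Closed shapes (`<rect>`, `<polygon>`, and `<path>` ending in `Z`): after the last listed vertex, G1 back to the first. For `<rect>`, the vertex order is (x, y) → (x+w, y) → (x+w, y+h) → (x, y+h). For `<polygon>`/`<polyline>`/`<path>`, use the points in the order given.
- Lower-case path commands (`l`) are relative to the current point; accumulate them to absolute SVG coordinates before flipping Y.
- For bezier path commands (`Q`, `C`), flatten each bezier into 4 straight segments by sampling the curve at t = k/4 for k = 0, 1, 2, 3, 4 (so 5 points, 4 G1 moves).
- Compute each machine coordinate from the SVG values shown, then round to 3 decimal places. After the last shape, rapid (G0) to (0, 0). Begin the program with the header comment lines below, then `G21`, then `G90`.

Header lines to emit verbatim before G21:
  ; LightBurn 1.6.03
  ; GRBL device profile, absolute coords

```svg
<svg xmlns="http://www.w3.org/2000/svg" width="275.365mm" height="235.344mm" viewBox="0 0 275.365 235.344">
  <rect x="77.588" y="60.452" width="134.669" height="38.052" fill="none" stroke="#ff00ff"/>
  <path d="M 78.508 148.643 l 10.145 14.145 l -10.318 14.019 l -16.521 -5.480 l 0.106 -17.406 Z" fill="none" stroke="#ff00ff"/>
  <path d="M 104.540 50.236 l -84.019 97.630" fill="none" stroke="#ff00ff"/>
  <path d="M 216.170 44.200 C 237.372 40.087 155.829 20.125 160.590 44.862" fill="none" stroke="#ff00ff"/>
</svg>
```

Since the viewBox matches the mm dimensions, user units are millimetres directly. The only transform is the Y-flip y_m = 235.344 − y_svg.

Shape 1 is a rectangle drawn with `<rect>`. Its stroke #ff00ff means engrave at S216, F2167. After flipping Y the toolpath is (77.588,174.892) → (212.257,174.892) → (212.257,136.840) → (77.588,136.840) → (77.588,174.892), returning to the start.

Shape 2 is a regular polygon drawn with `<path>`. Its stroke #ff00ff means engrave at S216, F2167. After flipping Y the toolpath is (78.508,86.701) → (88.653,72.556) → (78.335,58.537) → (61.814,64.017) → (61.920,81.423) → (78.508,86.701), returning to the start.

Shape 3 is a line segment drawn with `<path>`. Its stroke #ff00ff means engrave at S216, F2167. After flipping Y the toolpath is (104.540,185.108) → (20.521,87.478).

Shape 4 is a cubic bezier drawn with `<path>`. Its stroke #ff00ff means engrave at S216, F2167. After flipping Y the toolpath is (216.170,191.144) → (215.761,196.254) → (194.545,201.632) → (170.247,201.600) → (160.590,190.482).

; LightBurn 1.6.03
; GRBL device profile, absolute coords
G21
G90
G0 X77.588 Y174.892
M3 S216
G1 X212.257 Y174.892 F2167
G1 X212.257 Y136.840
G1 X77.588 Y136.840
G1 X77.588 Y174.892
G0 X78.508 Y86.701
M3 S216
G1 X88.653 Y72.556 F2167
G1 X78.335 Y58.537
G1 X61.814 Y64.017
G1 X61.920 Y81.423
G1 X78.508 Y86.701
G0 X104.540 Y185.108
M3 S216
G1 X20.521 Y87.478 F2167
G0 X216.170 Y191.144
M3 S216
G1 X215.761 Y196.254 F2167
G1 X194.545 Y201.632
G1 X170.247 Y201.600
G1 X160.590 Y190.482
M5
G0 X0.000 Y0.000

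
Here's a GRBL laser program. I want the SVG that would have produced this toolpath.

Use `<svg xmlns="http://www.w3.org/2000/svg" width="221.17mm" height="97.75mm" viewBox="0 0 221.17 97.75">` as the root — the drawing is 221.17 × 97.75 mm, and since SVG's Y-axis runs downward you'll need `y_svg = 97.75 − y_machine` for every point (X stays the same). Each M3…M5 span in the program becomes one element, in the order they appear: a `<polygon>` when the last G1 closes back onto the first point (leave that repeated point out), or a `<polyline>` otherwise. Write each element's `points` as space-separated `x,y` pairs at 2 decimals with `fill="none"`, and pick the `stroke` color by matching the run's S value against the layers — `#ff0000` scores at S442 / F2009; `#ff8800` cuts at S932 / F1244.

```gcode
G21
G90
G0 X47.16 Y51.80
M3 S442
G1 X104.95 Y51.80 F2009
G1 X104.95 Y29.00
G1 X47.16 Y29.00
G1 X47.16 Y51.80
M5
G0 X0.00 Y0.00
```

Machine Y-up, SVG Y-down with viewBox height 97.75, so y_svg = 97.75 − y_machine; X carries over. Every run uses S442, so all elements get stroke `#ff0000` (score).

Run 1: The run returns to its start, so emit a `<polygon>` with points (Y-flipped): 47.16,45.95 104.95,45.95 104.95,68.75 47.16,68.75.

<svg xmlns="http://www.w3.org/2000/svg" width="221.17mm" height="97.75mm" viewBox="0 0 221.17 97.75">
  <polygon points="47.16,45.95 104.95,45.95 104.95,68.75 47.16,68.75" fill="none" stroke="#ff0000"/>
</svg>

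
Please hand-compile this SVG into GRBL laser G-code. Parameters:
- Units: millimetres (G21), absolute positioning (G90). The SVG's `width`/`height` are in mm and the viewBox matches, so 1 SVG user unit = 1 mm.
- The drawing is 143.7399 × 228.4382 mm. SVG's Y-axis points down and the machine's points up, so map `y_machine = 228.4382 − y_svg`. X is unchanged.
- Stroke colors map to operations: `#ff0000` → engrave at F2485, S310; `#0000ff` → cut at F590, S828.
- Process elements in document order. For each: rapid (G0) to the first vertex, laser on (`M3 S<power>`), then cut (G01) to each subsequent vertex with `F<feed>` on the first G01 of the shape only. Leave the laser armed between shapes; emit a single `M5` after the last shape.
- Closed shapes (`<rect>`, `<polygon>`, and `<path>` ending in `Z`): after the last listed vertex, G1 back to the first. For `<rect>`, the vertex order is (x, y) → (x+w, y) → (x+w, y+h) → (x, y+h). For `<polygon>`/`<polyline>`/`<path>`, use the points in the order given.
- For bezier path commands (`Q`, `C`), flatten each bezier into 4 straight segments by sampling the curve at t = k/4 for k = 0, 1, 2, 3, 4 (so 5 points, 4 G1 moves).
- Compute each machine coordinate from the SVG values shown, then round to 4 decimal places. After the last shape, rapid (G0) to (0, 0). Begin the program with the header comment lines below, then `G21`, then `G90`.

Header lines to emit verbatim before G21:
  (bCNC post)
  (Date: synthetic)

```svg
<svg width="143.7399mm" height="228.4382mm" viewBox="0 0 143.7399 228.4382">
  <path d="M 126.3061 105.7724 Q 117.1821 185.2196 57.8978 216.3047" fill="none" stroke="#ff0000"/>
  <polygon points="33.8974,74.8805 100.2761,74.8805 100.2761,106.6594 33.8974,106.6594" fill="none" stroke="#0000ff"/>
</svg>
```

(bCNC post)
(Date: synthetic)
G21
G90
G0 X126.3061 Y122.6658
M3 S310
G01 X118.6091 Y85.9648 F2485
G01 X104.6420 Y55.3091
G01 X84.4049 Y30.6987
G01 X57.8978 Y12.1335
G0 X33.8974 Y153.5577
M3 S828
G01 X100.2761 Y153.5577 F590
G01 X100.2761 Y121.7788
G01 X33.8974 Y121.7788
G01 X33.8974 Y153.5577
M5
G0 X0.0000 Y0.0000

viewBox `0 0 143.7399 228.4382` with mm width/height → 1 unit = 1 mm. Flip: y_m = 228.4382 − y_svg.

**Shape 1** — `<path>` quadratic bezier, stroke `#ff0000` → engrave (S310, F2485). Control points (SVG): P0=(126.3061,105.7724), P1=(117.1821,185.2196), P2=(57.8978,216.3047); sampled at t=k/4. Machine vertices: (126.3061,122.6658) → (118.6091,85.9648) → (104.6420,55.3091) → (84.4049,30.6987) → (57.8978,12.1335). Open path.

**Shape 2** — `<polygon>` rectangle, stroke `#0000ff` → cut (S828, F590). Machine vertices: (33.8974,153.5577) → (100.2761,153.5577) → (100.2761,121.7788) → (33.8974,121.7788) → (33.8974,153.5577). Closed: final G1 returns to the first vertex.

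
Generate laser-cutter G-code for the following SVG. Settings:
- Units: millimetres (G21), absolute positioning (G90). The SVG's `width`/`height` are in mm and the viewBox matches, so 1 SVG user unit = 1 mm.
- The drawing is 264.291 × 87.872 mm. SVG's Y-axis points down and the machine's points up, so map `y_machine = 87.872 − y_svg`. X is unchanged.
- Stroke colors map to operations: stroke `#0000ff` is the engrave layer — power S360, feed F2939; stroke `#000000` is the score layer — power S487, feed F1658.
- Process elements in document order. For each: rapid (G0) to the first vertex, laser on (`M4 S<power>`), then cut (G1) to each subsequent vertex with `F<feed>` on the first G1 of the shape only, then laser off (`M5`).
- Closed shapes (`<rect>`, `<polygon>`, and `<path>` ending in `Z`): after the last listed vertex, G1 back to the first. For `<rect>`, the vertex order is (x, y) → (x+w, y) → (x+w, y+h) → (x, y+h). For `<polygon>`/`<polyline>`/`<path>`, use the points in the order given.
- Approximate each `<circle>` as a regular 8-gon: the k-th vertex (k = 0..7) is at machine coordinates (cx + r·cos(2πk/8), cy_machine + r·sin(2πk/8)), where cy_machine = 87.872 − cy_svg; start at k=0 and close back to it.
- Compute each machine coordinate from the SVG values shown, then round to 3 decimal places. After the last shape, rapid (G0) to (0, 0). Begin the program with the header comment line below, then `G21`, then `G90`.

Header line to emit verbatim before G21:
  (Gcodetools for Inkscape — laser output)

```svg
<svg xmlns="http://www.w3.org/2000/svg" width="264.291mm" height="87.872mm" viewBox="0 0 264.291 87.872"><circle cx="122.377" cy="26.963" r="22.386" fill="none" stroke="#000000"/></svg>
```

(Gcodetools for Inkscape — laser output)
G21
G90
G0 X144.763 Y60.909
M4 S487
G1 X138.206 Y76.738 F1658
G1 X122.377 Y83.295
G1 X106.548 Y76.738
G1 X99.991 Y60.909
G1 X106.548 Y45.080
G1 X122.377 Y38.523
G1 X138.206 Y45.080
G1 X144.763 Y60.909
M5
G0 X0.000 Y0.000

Since the viewBox matches the mm dimensions, user units are millimetres directly. The only transform is the Y-flip y_m = 87.872 − y_svg.

Shape 1 is a circle drawn with `<circle>`. Its stroke #000000 means score at S487, F1658. After flipping Y the toolpath is (144.763,60.909) → (138.206,76.738) → (122.377,83.295) → (106.548,76.738) → (99.991,60.909) → (106.548,45.080) → (122.377,38.523) → (138.206,45.080) → (144.763,60.909), returning to the start.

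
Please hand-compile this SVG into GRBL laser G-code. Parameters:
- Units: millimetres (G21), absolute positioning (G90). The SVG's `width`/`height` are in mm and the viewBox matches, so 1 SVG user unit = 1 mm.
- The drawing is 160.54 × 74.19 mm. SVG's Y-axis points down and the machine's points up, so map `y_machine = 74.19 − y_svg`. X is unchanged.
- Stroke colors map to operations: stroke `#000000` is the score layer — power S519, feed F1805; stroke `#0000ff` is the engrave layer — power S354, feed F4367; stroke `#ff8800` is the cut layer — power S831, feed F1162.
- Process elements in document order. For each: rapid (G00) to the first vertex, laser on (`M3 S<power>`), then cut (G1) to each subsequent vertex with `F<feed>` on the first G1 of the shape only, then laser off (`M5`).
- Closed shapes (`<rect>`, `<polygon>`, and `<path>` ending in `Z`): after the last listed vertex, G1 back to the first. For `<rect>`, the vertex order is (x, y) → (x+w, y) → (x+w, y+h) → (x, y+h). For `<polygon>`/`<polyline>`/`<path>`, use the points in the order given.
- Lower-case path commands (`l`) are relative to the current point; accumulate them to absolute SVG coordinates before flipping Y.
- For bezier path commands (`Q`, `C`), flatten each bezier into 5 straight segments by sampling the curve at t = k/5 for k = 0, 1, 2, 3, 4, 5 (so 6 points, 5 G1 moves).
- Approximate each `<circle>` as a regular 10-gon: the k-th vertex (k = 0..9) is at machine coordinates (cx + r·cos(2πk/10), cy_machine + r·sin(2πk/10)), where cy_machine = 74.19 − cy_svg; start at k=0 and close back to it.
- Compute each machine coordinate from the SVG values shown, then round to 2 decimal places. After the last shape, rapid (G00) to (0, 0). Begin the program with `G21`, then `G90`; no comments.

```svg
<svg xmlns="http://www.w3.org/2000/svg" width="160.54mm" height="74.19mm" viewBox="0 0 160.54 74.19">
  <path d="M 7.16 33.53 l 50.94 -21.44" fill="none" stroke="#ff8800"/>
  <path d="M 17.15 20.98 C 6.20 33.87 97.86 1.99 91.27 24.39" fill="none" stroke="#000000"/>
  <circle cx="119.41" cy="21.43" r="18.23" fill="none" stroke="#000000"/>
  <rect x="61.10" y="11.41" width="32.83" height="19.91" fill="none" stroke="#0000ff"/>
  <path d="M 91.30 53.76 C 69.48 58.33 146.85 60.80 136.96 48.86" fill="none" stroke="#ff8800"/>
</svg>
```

viewBox `0 0 160.54 74.19` with mm width/height → 1 unit = 1 mm. Flip: y_m = 74.19 − y_svg.

**Shape 1** — `<path>` line segment, stroke `#ff8800` → cut (S831, F1162). Machine vertices: (7.16,40.66) → (58.10,62.10). Open path.

**Shape 2** — `<path>` cubic bezier, stroke `#000000` → score (S519, F1805). Control points (SVG): P0=(17.15,20.98), P1=(6.20,33.87), P2=(97.86,1.99), P3=(91.27,24.39); sampled at t=k/5. Machine vertices: (17.15,53.21) → (21.29,50.06) → (40.41,52.89) → (64.87,56.96) → (85.04,57.52) → (91.27,49.80). Open path.

**Shape 3** — `<circle>` circle, stroke `#000000` → score (S519, F1805). Machine vertices: (137.64,52.76) → (134.16,63.48) → (125.04,70.10) → (113.78,70.10) → (104.66,63.48) → (101.18,52.76) → (104.66,42.04) → (113.78,35.42) → (125.04,35.42) → (134.16,42.04) → (137.64,52.76). Closed: final G1 returns to the first vertex.

**Shape 4** — `<rect>` rectangle, stroke `#0000ff` → engrave (S354, F4367). Machine vertices: (61.10,62.78) → (93.93,62.78) → (93.93,42.87) → (61.10,42.87) → (61.10,62.78). Closed: final G1 returns to the first vertex.

**Shape 5** — `<path>` cubic bezier, stroke `#ff8800` → cut (S831, F1162). Control points (SVG): P0=(91.30,53.76), P1=(69.48,58.33), P2=(146.85,60.80), P3=(136.96,48.86); sampled at t=k/5. Machine vertices: (91.30,20.43) → (88.62,18.04) → (100.79,16.74) → (118.88,17.13) → (133.91,19.80) → (136.96,25.33). Open path.

G21
G90
G00 X7.16 Y40.66
M3 S831
G1 X58.10 Y62.10 F1162
M5
G00 X17.15 Y53.21
M3 S519
G1 X21.29 Y50.06 F1805
G1 X40.41 Y52.89
G1 X64.87 Y56.96
G1 X85.04 Y57.52
G1 X91.27 Y49.80
M5
G00 X137.64 Y52.76
M3 S519
G1 X134.16 Y63.48 F1805
G1 X125.04 Y70.10
G1 X113.78 Y70.10
G1 X104.66 Y63.48
G1 X101.18 Y52.76
G1 X104.66 Y42.04
G1 X113.78 Y35.42
G1 X125.04 Y35.42
G1 X134.16 Y42.04
G1 X137.64 Y52.76
M5
G00 X61.10 Y62.78
M3 S354
G1 X93.93 Y62.78 F4367
G1 X93.93 Y42.87
G1 X61.10 Y42.87
G1 X61.10 Y62.78
M5
G00 X91.30 Y20.43
M3 S831
G1 X88.62 Y18.04 F1162
G1 X100.79 Y16.74
G1 X118.88 Y17.13
G1 X133.91 Y19.80
G1 X136.96 Y25.33
M5
G00 X0.00 Y0.00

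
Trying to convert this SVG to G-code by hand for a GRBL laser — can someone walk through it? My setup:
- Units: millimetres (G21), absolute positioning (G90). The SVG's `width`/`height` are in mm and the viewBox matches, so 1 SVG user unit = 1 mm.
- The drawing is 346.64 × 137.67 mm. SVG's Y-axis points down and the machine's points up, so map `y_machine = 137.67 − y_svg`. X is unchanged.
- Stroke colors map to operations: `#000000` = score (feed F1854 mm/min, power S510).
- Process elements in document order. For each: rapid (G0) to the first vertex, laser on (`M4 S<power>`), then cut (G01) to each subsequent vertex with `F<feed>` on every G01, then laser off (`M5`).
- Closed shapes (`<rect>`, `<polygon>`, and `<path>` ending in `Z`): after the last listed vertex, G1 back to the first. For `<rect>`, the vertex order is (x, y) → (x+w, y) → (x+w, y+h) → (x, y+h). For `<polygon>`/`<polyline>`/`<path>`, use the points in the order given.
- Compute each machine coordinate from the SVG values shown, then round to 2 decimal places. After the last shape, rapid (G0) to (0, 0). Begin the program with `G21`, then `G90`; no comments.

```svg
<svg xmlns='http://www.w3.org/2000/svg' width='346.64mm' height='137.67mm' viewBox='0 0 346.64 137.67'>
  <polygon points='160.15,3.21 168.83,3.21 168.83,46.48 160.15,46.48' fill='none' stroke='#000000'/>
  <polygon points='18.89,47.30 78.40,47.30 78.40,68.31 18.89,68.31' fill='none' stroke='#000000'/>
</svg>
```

viewBox `0 0 346.64 137.67` with mm width/height → 1 unit = 1 mm. Flip: y_m = 137.67 − y_svg.

**Shape 1** — `<polygon>` rectangle, stroke `#000000` → score (S510, F1854). Machine vertices: (160.15,134.46) → (168.83,134.46) → (168.83,91.19) → (160.15,91.19) → (160.15,134.46). Closed: final G1 returns to the first vertex.

**Shape 2** — `<polygon>` rectangle, stroke `#000000` → score (S510, F1854). Machine vertices: (18.89,90.37) → (78.40,90.37) → (78.40,69.36) → (18.89,69.36) → (18.89,90.37). Closed: final G1 returns to the first vertex.

G21
G90
G0 X160.15 Y134.46
M4 S510
G01 X168.83 Y134.46 F1854
G01 X168.83 Y91.19 F1854
G01 X160.15 Y91.19 F1854
G01 X160.15 Y134.46 F1854
M5
G0 X18.89 Y90.37
M4 S510
G01 X78.40 Y90.37 F1854
G01 X78.40 Y69.36 F1854
G01 X18.89 Y69.36 F1854
G01 X18.89 Y90.37 F1854
M5
G0 X0.00 Y0.00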